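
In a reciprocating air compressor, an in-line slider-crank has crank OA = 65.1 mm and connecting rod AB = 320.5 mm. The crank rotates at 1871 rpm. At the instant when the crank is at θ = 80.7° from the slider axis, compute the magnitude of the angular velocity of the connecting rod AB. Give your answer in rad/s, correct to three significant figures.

6.56

ω = 195.9 rad/s (converted from 1871 rpm).
The rod makes angle φ with the slider axis where L sinφ = r sinθ; differentiating, L cosφ·φ̇ = r ω cosθ.
L cosφ = √(L² − r² sin²θ) = 0.314 m.
|ω_rod| = r ω |cosθ| / √(L² − r² sin²θ) = 0.0651·195.9·0.16160/0.314 = 6.5647 rad/s.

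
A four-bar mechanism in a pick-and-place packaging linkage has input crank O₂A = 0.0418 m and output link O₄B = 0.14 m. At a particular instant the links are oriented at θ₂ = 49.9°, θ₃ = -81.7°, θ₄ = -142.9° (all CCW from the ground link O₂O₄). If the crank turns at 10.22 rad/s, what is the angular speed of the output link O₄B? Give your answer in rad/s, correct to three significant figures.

ω₂ = 10.22 rad/s
Differentiating the loop-closure r₂e^{iθ₂}+r₃e^{iθ₃}=r₁+r₄e^{iθ₄} gives r₂ω₂e^{iθ₂}+r₃ω₃e^{iθ₃}=r₄ω₄e^{iθ₄}.
Eliminating the other unknown: ω₄ = r₂ω₂ sin(θ₂−θ₃) / [r₄ sin(θ₄−θ₃)].
Numerator sine = +0.74780; denominator sine = -0.87631.
Result = 0.0418·10.22·(+0.74780) / (0.14·(-0.87631)) = -2.6039 rad/s; magnitude 2.6039 rad/s.

2.60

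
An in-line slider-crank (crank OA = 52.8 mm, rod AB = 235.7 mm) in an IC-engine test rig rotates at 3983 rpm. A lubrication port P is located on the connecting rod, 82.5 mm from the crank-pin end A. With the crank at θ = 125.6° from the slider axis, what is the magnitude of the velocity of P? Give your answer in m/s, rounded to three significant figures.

ω = 417.1 rad/s.  Crank-pin speed |V_A| = rω = 22.023 m/s, perpendicular to OA.
Rod angle: sinφ = −(r/L) sinθ ⇒ φ = -10.495°; ω_rod = −rω cosθ/√(L²−r²sin²θ) = +55.316 rad/s.
V_P = V_A + ω_rod × AP, with AP = 0.0825 m along the rod.
Components: V_Px = −rω sinθ − a·ω_rod·sinφ = -17.076 m/s;  V_Py = rω cosθ + a·ω_rod·cosφ = -8.3327 m/s.
|V_P| = √(V_Px² + V_Py²) = 19 m/s.

19.0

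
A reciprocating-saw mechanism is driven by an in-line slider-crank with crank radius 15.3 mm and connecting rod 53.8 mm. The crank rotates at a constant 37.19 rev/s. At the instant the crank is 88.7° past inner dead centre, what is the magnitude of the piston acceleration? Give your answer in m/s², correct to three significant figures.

229

ω = 2π·37.2 = 233.7 rad/s
x(θ) = r cosθ + √(L² − r² sin²θ); with ω constant, a = ω²·d²x/dθ².
d²x/dθ² = −r cosθ − r²(cos2θ)/√u − r⁴ sin²2θ/(4u^{3/2}),  u = L² − r² sin²θ = 0.00266047 m².
Substituting r = 0.0153 m, L = 0.0538 m, θ = 88.7°: d²x/dθ² = +0.0041864 m.
a = ω²·d²x/dθ² = (233.7)²·(+0.0041864) = +228.59 m/s²;  |a| = 228.59 m/s².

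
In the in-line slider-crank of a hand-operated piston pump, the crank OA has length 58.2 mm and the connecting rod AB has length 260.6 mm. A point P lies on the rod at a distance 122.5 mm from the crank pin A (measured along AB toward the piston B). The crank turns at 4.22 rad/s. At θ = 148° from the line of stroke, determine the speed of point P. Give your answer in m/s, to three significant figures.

ω = 4.22 rad/s.  Crank-pin speed |V_A| = rω = 0.2456 m/s, perpendicular to OA.
Rod angle: sinφ = −(r/L) sinθ ⇒ φ = -6.797°; ω_rod = −rω cosθ/√(L²−r²sin²θ) = +0.8049 rad/s.
V_P = V_A + ω_rod × AP, with AP = 0.1225 m along the rod.
Components: V_Px = −rω sinθ − a·ω_rod·sinφ = -0.11848 m/s;  V_Py = rω cosθ + a·ω_rod·cosφ = -0.11038 m/s.
|V_P| = √(V_Px² + V_Py²) = 0.16193 m/s.

0.162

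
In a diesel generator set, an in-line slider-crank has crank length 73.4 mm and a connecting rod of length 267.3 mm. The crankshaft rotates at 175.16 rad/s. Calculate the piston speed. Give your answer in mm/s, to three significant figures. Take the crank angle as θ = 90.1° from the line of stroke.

ω = 175.2 rad/s
For an in-line slider-crank, x = r cosθ + √(L² − r² sin²θ), so v = −rω sinθ·[1 + r cosθ/√(L² − r² sin²θ)].
With r = 0.0734 m, L = 0.2673 m, θ = 90.1°: √(L² − r² sin²θ) = 0.25702 m.
v = −0.0734·175.2·1.00000·[1 + 0.0734·-0.00175/0.25702] = -12.85 m/s.
|v| = 12.85 m/s = 12850 mm/s.

12900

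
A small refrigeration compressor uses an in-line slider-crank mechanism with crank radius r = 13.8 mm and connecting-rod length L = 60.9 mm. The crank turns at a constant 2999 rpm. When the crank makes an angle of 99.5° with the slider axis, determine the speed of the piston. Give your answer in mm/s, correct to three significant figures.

4110

ω = 2π·2999/60 = 314.1 rad/s
For an in-line slider-crank, x = r cosθ + √(L² − r² sin²θ), so v = −rω sinθ·[1 + r cosθ/√(L² − r² sin²θ)].
With r = 0.0138 m, L = 0.0609 m, θ = 99.5°: √(L² − r² sin²θ) = 0.05936 m.
v = −0.0138·314.1·0.98629·[1 + 0.0138·-0.16505/0.05936] = -4.1105 m/s.
|v| = 4.1105 m/s = 4110.5 mm/s.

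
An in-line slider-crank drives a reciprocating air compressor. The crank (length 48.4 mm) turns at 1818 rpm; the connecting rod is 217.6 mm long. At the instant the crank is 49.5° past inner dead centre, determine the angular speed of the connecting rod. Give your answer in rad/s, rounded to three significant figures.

27.9

ω = 190.4 rad/s (converted from 1818 rpm).
The rod makes angle φ with the slider axis where L sinφ = r sinθ; differentiating, L cosφ·φ̇ = r ω cosθ.
L cosφ = √(L² − r² sin²θ) = 0.21447 m.
|ω_rod| = r ω |cosθ| / √(L² − r² sin²θ) = 0.0484·190.4·0.64945/0.21447 = 27.903 rad/s.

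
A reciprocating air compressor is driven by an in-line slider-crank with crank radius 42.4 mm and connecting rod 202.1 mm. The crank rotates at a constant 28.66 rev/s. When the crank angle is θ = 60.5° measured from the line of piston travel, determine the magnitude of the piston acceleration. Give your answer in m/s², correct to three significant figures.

ω = 2π·28.7 = 180.1 rad/s
x(θ) = r cosθ + √(L² − r² sin²θ); with ω constant, a = ω²·d²x/dθ².
d²x/dθ² = −r cosθ − r²(cos2θ)/√u − r⁴ sin²2θ/(4u^{3/2}),  u = L² − r² sin²θ = 0.0394826 m².
Substituting r = 0.0424 m, L = 0.2021 m, θ = 60.5°: d²x/dθ² = -0.016295 m.
a = ω²·d²x/dθ² = (180.1)²·(-0.016295) = -528.39 m/s²;  |a| = 528.39 m/s².

528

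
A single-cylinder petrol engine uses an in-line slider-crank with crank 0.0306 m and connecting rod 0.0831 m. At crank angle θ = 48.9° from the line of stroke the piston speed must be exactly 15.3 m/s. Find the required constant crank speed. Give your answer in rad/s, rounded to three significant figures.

530

For an in-line slider-crank, |v_piston| = rω|sinθ|·[1 + r cosθ/√(L² − r² sin²θ)].
With r = 0.0306 m, L = 0.0831 m, θ = 48.9°: the bracketed kinematic factor |dx/dθ| = 0.028869 m.
ω = v/|dx/dθ| = 15.3/0.028869 = 529.98 rad/s.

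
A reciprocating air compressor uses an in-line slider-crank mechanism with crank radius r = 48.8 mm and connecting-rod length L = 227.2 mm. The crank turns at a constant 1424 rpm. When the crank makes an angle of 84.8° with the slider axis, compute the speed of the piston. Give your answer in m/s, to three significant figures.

7.39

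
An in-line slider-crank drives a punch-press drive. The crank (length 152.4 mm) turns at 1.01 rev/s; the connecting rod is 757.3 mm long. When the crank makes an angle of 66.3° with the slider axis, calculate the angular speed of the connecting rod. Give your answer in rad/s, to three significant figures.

0.522

ω = 6.346 rad/s (converted from 1.01 rev/s).
The rod makes angle φ with the slider axis where L sinφ = r sinθ; differentiating, L cosφ·φ̇ = r ω cosθ.
L cosφ = √(L² − r² sin²θ) = 0.74433 m.
|ω_rod| = r ω |cosθ| / √(L² − r² sin²θ) = 0.1524·6.346·0.40195/0.74433 = 0.52226 rad/s.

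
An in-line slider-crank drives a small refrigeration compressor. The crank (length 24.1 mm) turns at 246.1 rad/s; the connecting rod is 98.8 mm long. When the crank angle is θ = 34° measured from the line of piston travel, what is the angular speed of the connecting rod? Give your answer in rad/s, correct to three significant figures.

ω = 246.1 rad/s
The rod makes angle φ with the slider axis where L sinφ = r sinθ; differentiating, L cosφ·φ̇ = r ω cosθ.
L cosφ = √(L² − r² sin²θ) = 0.097877 m.
|ω_rod| = r ω |cosθ| / √(L² − r² sin²θ) = 0.0241·246.1·0.82904/0.097877 = 50.237 rad/s.

50.2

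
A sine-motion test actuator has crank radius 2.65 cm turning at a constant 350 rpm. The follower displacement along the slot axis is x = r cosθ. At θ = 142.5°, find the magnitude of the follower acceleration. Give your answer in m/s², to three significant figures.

28.2

ω = 36.65 rad/s (from 350 rpm).
x = r cosθ ⇒ ẍ = −rω² cosθ (ω constant).
|a| = rω²|cosθ| = 0.0265·(36.65)²·|cos 142.5°| = 28.243 m/s².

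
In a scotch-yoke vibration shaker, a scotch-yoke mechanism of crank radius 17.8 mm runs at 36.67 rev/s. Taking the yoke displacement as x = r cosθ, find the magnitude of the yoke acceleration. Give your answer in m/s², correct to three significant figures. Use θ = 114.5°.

392

ω = 230.4 rad/s (from 36.67 rev/s).
x = r cosθ ⇒ ẍ = −rω² cosθ (ω constant).
|a| = rω²|cosθ| = 0.0178·(230.4)²·|cos 114.5°| = 391.86 m/s².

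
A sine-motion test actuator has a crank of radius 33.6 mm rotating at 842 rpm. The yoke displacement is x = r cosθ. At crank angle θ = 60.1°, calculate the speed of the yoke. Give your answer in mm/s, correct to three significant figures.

ω = 88.17 rad/s (from 842 rpm).
x = r cosθ ⇒ ẋ = −rω sinθ.
|v| = rω|sinθ| = 0.0336·88.17·|sin 60.1°| = 2.5683 m/s = 2568.3 mm/s.

2570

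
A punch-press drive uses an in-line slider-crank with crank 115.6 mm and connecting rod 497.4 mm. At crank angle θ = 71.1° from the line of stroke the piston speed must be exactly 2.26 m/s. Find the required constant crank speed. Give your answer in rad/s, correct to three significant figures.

For an in-line slider-crank, |v_piston| = rω|sinθ|·[1 + r cosθ/√(L² − r² sin²θ)].
With r = 0.1156 m, L = 0.4974 m, θ = 71.1°: the bracketed kinematic factor |dx/dθ| = 0.11781 m.
ω = v/|dx/dθ| = 2.26/0.11781 = 19.184 rad/s.

19.2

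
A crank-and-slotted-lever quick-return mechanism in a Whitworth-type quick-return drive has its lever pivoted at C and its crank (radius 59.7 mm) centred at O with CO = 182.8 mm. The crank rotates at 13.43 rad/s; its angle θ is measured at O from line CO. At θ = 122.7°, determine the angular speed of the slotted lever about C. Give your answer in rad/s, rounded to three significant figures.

1.24

ω = 13.43 rad/s
Crank pin A relative to C: A = (d + r cosθ, r sinθ); lever angle φ = atan2(r sinθ, d + r cosθ).
Differentiating tanφ: φ̇ = rω(d cosθ + r)/(d² + r² + 2dr cosθ).
d² + r² + 2dr cosθ = |CA|² = 0.0251885 m²;  d cosθ + r = -0.039056 m.
|ω_lever| = |0.0597·13.43·-0.039056| / 0.0251885 = 1.2432 rad/s.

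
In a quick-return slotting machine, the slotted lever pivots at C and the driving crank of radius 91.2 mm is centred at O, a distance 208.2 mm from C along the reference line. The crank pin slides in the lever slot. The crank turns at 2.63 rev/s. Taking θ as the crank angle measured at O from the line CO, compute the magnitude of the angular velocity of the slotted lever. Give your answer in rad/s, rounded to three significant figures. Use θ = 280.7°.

ω = 16.52 rad/s (from 2.63 rev/s).
Crank pin A relative to C: A = (d + r cosθ, r sinθ); lever angle φ = atan2(r sinθ, d + r cosθ).
Differentiating tanφ: φ̇ = rω(d cosθ + r)/(d² + r² + 2dr cosθ).
d² + r² + 2dr cosθ = |CA|² = 0.0587155 m²;  d cosθ + r = +0.12986 m.
|ω_lever| = |0.0912·16.52·+0.12986| / 0.0587155 = 3.333 rad/s.

3.33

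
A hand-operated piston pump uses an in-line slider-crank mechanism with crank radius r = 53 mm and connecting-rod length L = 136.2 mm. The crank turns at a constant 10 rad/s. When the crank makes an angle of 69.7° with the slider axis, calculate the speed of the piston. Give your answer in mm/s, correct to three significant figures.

569

ω = 10 rad/s
For an in-line slider-crank, x = r cosθ + √(L² − r² sin²θ), so v = −rω sinθ·[1 + r cosθ/√(L² − r² sin²θ)].
With r = 0.053 m, L = 0.1362 m, θ = 69.7°: √(L² − r² sin²θ) = 0.12681 m.
v = −0.053·10·0.93789·[1 + 0.053·0.34694/0.12681] = -0.56916 m/s.
|v| = 0.56916 m/s = 569.16 mm/s.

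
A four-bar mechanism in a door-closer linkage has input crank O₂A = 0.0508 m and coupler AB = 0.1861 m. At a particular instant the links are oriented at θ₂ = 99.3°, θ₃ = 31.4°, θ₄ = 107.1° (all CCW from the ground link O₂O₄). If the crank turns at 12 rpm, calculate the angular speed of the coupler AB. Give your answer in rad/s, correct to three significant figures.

ω₂ = 1.257 rad/s (from 12 rpm).
Differentiating the loop-closure r₂e^{iθ₂}+r₃e^{iθ₃}=r₁+r₄e^{iθ₄} gives r₂ω₂e^{iθ₂}+r₃ω₃e^{iθ₃}=r₄ω₄e^{iθ₄}.
Eliminating the other unknown: ω₃ = r₂ω₂ sin(θ₄−θ₂) / [r₃ sin(θ₃−θ₄)].
Numerator sine = +0.13572; denominator sine = -0.96902.
Result = 0.0508·1.257·(+0.13572) / (0.1861·(-0.96902)) = -0.048043 rad/s; magnitude 0.048043 rad/s.

0.0480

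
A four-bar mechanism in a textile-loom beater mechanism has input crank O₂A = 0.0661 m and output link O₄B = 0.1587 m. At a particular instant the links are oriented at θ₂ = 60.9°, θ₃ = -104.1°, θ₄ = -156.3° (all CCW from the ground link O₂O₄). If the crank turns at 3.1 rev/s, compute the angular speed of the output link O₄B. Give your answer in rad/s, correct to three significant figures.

2.66

ω₂ = 19.48 rad/s (from 3.1 rev/s).
Differentiating the loop-closure r₂e^{iθ₂}+r₃e^{iθ₃}=r₁+r₄e^{iθ₄} gives r₂ω₂e^{iθ₂}+r₃ω₃e^{iθ₃}=r₄ω₄e^{iθ₄}.
Eliminating the other unknown: ω₄ = r₂ω₂ sin(θ₂−θ₃) / [r₄ sin(θ₄−θ₃)].
Numerator sine = +0.25882; denominator sine = -0.79016.
Result = 0.0661·19.48·(+0.25882) / (0.1587·(-0.79016)) = -2.6574 rad/s; magnitude 2.6574 rad/s.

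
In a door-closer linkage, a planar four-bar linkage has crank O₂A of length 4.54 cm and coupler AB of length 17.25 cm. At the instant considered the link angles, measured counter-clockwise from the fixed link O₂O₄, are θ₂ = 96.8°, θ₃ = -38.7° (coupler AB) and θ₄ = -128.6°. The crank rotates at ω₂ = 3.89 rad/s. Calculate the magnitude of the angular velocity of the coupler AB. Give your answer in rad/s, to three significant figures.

0.729

ω₂ = 3.89 rad/s
Differentiating the loop-closure r₂e^{iθ₂}+r₃e^{iθ₃}=r₁+r₄e^{iθ₄} gives r₂ω₂e^{iθ₂}+r₃ω₃e^{iθ₃}=r₄ω₄e^{iθ₄}.
Eliminating the other unknown: ω₃ = r₂ω₂ sin(θ₄−θ₂) / [r₃ sin(θ₃−θ₄)].
Numerator sine = +0.71203; denominator sine = +1.00000.
Result = 0.0454·3.89·(+0.71203) / (0.1725·(+1.00000)) = +0.72898 rad/s; magnitude 0.72898 rad/s.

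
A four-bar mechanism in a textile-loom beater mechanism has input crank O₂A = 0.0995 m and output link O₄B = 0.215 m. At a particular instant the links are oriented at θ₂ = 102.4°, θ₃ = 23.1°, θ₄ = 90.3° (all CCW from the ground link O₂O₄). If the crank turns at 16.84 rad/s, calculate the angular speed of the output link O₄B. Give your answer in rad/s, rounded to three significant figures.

ω₂ = 16.84 rad/s
Differentiating the loop-closure r₂e^{iθ₂}+r₃e^{iθ₃}=r₁+r₄e^{iθ₄} gives r₂ω₂e^{iθ₂}+r₃ω₃e^{iθ₃}=r₄ω₄e^{iθ₄}.
Eliminating the other unknown: ω₄ = r₂ω₂ sin(θ₂−θ₃) / [r₄ sin(θ₄−θ₃)].
Numerator sine = +0.98261; denominator sine = +0.92186.
Result = 0.0995·16.84·(+0.98261) / (0.215·(+0.92186)) = +8.307 rad/s; magnitude 8.307 rad/s.

8.31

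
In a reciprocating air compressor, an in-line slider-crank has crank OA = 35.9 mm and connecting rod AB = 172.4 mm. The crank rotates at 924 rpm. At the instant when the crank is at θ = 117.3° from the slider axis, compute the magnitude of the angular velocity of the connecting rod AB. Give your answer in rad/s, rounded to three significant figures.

9.40

ω = 96.76 rad/s (converted from 924 rpm).
The rod makes angle φ with the slider axis where L sinφ = r sinθ; differentiating, L cosφ·φ̇ = r ω cosθ.
L cosφ = √(L² − r² sin²θ) = 0.16942 m.
|ω_rod| = r ω |cosθ| / √(L² − r² sin²θ) = 0.0359·96.76·0.45865/0.16942 = 9.4038 rad/s.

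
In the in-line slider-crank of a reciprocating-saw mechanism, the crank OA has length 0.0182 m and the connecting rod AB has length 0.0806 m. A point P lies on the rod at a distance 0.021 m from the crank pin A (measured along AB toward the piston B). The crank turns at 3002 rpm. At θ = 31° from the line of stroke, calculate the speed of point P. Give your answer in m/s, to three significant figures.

4.77

ω = 314.4 rad/s.  Crank-pin speed |V_A| = rω = 5.7215 m/s, perpendicular to OA.
Rod angle: sinφ = −(r/L) sinθ ⇒ φ = -6.679°; ω_rod = −rω cosθ/√(L²−r²sin²θ) = -61.263 rad/s.
V_P = V_A + ω_rod × AP, with AP = 0.021 m along the rod.
Components: V_Px = −rω sinθ − a·ω_rod·sinφ = -3.0964 m/s;  V_Py = rω cosθ + a·ω_rod·cosφ = +3.6265 m/s.
|V_P| = √(V_Px² + V_Py²) = 4.7686 m/s.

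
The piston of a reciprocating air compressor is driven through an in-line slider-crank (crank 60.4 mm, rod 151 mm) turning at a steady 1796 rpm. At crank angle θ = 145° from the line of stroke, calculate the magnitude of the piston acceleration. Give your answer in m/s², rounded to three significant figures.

ω = 2π·1796/60 = 188.1 rad/s
x(θ) = r cosθ + √(L² − r² sin²θ); with ω constant, a = ω²·d²x/dθ².
d²x/dθ² = −r cosθ − r²(cos2θ)/√u − r⁴ sin²2θ/(4u^{3/2}),  u = L² − r² sin²θ = 0.0216008 m².
Substituting r = 0.0604 m, L = 0.151 m, θ = 145°: d²x/dθ² = +0.040062 m.
a = ω²·d²x/dθ² = (188.1)²·(+0.040062) = +1417.1 m/s²;  |a| = 1417.1 m/s².

1420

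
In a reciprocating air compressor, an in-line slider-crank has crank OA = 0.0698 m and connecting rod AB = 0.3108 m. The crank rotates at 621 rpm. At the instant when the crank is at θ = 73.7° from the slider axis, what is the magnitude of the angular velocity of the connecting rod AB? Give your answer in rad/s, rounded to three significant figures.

4.20

ω = 65.03 rad/s (converted from 621 rpm).
The rod makes angle φ with the slider axis where L sinφ = r sinθ; differentiating, L cosφ·φ̇ = r ω cosθ.
L cosφ = √(L² − r² sin²θ) = 0.30349 m.
|ω_rod| = r ω |cosθ| / √(L² − r² sin²θ) = 0.0698·65.03·0.28067/0.30349 = 4.1978 rad/s.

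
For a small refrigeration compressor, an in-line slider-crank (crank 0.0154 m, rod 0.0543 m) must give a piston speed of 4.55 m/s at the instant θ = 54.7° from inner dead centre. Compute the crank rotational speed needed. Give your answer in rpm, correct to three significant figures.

2960

For an in-line slider-crank, |v_piston| = rω|sinθ|·[1 + r cosθ/√(L² − r² sin²θ)].
With r = 0.0154 m, L = 0.0543 m, θ = 54.7°: the bracketed kinematic factor |dx/dθ| = 0.014686 m.
ω = v/|dx/dθ| = 4.55/0.014686 = 309.82 rad/s.
N = 60ω/(2π) = 2958.6 rpm.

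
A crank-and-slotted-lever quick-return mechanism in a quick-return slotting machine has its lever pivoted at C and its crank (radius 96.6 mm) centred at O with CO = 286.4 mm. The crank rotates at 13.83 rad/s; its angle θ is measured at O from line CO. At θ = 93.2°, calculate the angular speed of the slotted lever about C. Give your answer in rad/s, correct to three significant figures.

1.22

ω = 13.83 rad/s
Crank pin A relative to C: A = (d + r cosθ, r sinθ); lever angle φ = atan2(r sinθ, d + r cosθ).
Differentiating tanφ: φ̇ = rω(d cosθ + r)/(d² + r² + 2dr cosθ).
d² + r² + 2dr cosθ = |CA|² = 0.0882678 m²;  d cosθ + r = +0.080613 m.
|ω_lever| = |0.0966·13.83·+0.080613| / 0.0882678 = 1.2201 rad/s.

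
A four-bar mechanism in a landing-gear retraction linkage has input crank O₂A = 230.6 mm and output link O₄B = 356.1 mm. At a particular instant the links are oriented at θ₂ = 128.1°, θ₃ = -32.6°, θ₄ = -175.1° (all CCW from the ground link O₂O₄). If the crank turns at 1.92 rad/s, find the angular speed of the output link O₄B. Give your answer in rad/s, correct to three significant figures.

ω₂ = 1.92 rad/s
Differentiating the loop-closure r₂e^{iθ₂}+r₃e^{iθ₃}=r₁+r₄e^{iθ₄} gives r₂ω₂e^{iθ₂}+r₃ω₃e^{iθ₃}=r₄ω₄e^{iθ₄}.
Eliminating the other unknown: ω₄ = r₂ω₂ sin(θ₂−θ₃) / [r₄ sin(θ₄−θ₃)].
Numerator sine = +0.33051; denominator sine = -0.60876.
Result = 0.2306·1.92·(+0.33051) / (0.3561·(-0.60876)) = -0.67504 rad/s; magnitude 0.67504 rad/s.

0.675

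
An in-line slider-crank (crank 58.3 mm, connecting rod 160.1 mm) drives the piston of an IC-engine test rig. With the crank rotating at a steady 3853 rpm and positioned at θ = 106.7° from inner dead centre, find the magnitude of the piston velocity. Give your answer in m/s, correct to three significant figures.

ω = 2π·3853/60 = 403.5 rad/s
For an in-line slider-crank, x = r cosθ + √(L² − r² sin²θ), so v = −rω sinθ·[1 + r cosθ/√(L² − r² sin²θ)].
With r = 0.0583 m, L = 0.1601 m, θ = 106.7°: √(L² − r² sin²θ) = 0.15005 m.
v = −0.0583·403.5·0.95782·[1 + 0.0583·-0.28736/0.15005] = -20.015 m/s.
|v| = 20.015 m/s.

20.0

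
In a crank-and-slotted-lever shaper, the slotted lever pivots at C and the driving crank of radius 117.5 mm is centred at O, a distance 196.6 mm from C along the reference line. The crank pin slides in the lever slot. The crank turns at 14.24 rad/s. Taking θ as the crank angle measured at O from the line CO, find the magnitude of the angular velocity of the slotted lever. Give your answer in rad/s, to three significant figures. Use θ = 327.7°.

5.19

ω = 14.24 rad/s
Crank pin A relative to C: A = (d + r cosθ, r sinθ); lever angle φ = atan2(r sinθ, d + r cosθ).
Differentiating tanφ: φ̇ = rω(d cosθ + r)/(d² + r² + 2dr cosθ).
d² + r² + 2dr cosθ = |CA|² = 0.0915098 m²;  d cosθ + r = +0.28368 m.
|ω_lever| = |0.1175·14.24·+0.28368| / 0.0915098 = 5.1869 rad/s.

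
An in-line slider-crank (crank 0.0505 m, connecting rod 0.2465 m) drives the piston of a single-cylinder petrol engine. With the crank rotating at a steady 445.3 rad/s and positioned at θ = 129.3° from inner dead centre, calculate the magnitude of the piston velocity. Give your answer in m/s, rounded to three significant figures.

15.1

ω = 445.3 rad/s
For an in-line slider-crank, x = r cosθ + √(L² − r² sin²θ), so v = −rω sinθ·[1 + r cosθ/√(L² − r² sin²θ)].
With r = 0.0505 m, L = 0.2465 m, θ = 129.3°: √(L² − r² sin²θ) = 0.24338 m.
v = −0.0505·445.3·0.77384·[1 + 0.0505·-0.63338/0.24338] = -15.115 m/s.
|v| = 15.115 m/s.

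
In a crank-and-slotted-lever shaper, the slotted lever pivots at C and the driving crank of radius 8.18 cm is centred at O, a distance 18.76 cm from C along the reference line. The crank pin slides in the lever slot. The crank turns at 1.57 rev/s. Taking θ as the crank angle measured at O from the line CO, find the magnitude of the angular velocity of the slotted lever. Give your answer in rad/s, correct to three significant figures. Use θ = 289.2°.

2.23

ω = 9.865 rad/s (from 1.57 rev/s).
Crank pin A relative to C: A = (d + r cosθ, r sinθ); lever angle φ = atan2(r sinθ, d + r cosθ).
Differentiating tanφ: φ̇ = rω(d cosθ + r)/(d² + r² + 2dr cosθ).
d² + r² + 2dr cosθ = |CA|² = 0.0519784 m²;  d cosθ + r = +0.1435 m.
|ω_lever| = |0.0818·9.865·+0.1435| / 0.0519784 = 2.2277 rad/s.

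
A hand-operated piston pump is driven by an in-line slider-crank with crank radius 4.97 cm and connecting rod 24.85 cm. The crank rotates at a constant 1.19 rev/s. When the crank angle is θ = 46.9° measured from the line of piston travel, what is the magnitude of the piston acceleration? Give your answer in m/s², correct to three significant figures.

ω = 2π·1.19 = 7.477 rad/s
x(θ) = r cosθ + √(L² − r² sin²θ); with ω constant, a = ω²·d²x/dθ².
d²x/dθ² = −r cosθ − r²(cos2θ)/√u − r⁴ sin²2θ/(4u^{3/2}),  u = L² − r² sin²θ = 0.0604354 m².
Substituting r = 0.0497 m, L = 0.2485 m, θ = 46.9°: d²x/dθ² = -0.033395 m.
a = ω²·d²x/dθ² = (7.477)²·(-0.033395) = -1.867 m/s²;  |a| = 1.867 m/s².

1.87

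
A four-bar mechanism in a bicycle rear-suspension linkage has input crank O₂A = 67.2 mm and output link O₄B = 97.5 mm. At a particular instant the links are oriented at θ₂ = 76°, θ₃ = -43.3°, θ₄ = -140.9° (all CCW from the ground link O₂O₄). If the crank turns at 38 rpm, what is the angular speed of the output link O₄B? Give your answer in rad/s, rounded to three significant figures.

2.41

ω₂ = 3.979 rad/s (from 38 rpm).
Differentiating the loop-closure r₂e^{iθ₂}+r₃e^{iθ₃}=r₁+r₄e^{iθ₄} gives r₂ω₂e^{iθ₂}+r₃ω₃e^{iθ₃}=r₄ω₄e^{iθ₄}.
Eliminating the other unknown: ω₄ = r₂ω₂ sin(θ₂−θ₃) / [r₄ sin(θ₄−θ₃)].
Numerator sine = +0.87207; denominator sine = -0.99122.
Result = 0.0672·3.979·(+0.87207) / (0.0975·(-0.99122)) = -2.413 rad/s; magnitude 2.413 rad/s.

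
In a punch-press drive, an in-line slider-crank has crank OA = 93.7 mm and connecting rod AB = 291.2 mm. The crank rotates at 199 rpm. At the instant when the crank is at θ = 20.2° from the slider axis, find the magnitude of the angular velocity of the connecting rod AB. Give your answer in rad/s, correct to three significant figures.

6.33

ω = 20.84 rad/s (converted from 199 rpm).
The rod makes angle φ with the slider axis where L sinφ = r sinθ; differentiating, L cosφ·φ̇ = r ω cosθ.
L cosφ = √(L² − r² sin²θ) = 0.2894 m.
|ω_rod| = r ω |cosθ| / √(L² − r² sin²θ) = 0.0937·20.84·0.93849/0.2894 = 6.3323 rad/s.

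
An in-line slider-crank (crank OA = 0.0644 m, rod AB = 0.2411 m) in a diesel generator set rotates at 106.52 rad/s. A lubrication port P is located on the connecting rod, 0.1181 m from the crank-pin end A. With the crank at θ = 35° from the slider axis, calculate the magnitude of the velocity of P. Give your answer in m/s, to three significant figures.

ω = 106.5 rad/s.  Crank-pin speed |V_A| = rω = 6.8599 m/s, perpendicular to OA.
Rod angle: sinφ = −(r/L) sinθ ⇒ φ = -8.813°; ω_rod = −rω cosθ/√(L²−r²sin²θ) = -23.585 rad/s.
V_P = V_A + ω_rod × AP, with AP = 0.1181 m along the rod.
Components: V_Px = −rω sinθ − a·ω_rod·sinφ = -4.3614 m/s;  V_Py = rω cosθ + a·ω_rod·cosφ = +2.8667 m/s.
|V_P| = √(V_Px² + V_Py²) = 5.2192 m/s.

5.22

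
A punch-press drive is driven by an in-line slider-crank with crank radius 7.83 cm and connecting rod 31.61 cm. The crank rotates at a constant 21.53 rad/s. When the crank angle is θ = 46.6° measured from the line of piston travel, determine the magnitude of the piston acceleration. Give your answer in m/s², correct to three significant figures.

24.6

ω = 21.53 rad/s
x(θ) = r cosθ + √(L² − r² sin²θ); with ω constant, a = ω²·d²x/dθ².
d²x/dθ² = −r cosθ − r²(cos2θ)/√u − r⁴ sin²2θ/(4u^{3/2}),  u = L² − r² sin²θ = 0.0966826 m².
Substituting r = 0.0783 m, L = 0.3161 m, θ = 46.6°: d²x/dθ² = -0.05301 m.
a = ω²·d²x/dθ² = (21.53)²·(-0.05301) = -24.572 m/s²;  |a| = 24.572 m/s².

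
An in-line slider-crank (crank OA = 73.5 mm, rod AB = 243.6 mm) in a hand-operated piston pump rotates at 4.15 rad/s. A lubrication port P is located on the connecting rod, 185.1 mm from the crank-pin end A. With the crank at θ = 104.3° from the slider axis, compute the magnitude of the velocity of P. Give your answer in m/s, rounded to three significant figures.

0.279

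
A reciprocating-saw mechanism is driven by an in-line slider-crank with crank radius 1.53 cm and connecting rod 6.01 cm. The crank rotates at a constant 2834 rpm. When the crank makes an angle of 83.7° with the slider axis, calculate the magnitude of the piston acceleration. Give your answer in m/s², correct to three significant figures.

ω = 2π·2834/60 = 296.8 rad/s
x(θ) = r cosθ + √(L² − r² sin²θ); with ω constant, a = ω²·d²x/dθ².
d²x/dθ² = −r cosθ − r²(cos2θ)/√u − r⁴ sin²2θ/(4u^{3/2}),  u = L² − r² sin²θ = 0.00338074 m².
Substituting r = 0.0153 m, L = 0.0601 m, θ = 83.7°: d²x/dθ² = +0.0022468 m.
a = ω²·d²x/dθ² = (296.8)²·(+0.0022468) = +197.89 m/s²;  |a| = 197.89 m/s².

198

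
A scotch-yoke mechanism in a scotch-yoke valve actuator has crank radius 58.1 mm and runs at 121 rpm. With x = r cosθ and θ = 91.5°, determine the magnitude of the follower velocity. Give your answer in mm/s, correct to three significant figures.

ω = 12.67 rad/s (from 121 rpm).
x = r cosθ ⇒ ẋ = −rω sinθ.
|v| = rω|sinθ| = 0.0581·12.67·|sin 91.5°| = 0.73594 m/s = 735.94 mm/s.

736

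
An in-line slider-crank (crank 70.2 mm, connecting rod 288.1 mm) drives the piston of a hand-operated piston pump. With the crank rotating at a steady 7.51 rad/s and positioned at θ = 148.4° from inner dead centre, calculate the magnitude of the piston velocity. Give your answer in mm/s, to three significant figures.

218

ω = 7.51 rad/s
For an in-line slider-crank, x = r cosθ + √(L² − r² sin²θ), so v = −rω sinθ·[1 + r cosθ/√(L² − r² sin²θ)].
With r = 0.0702 m, L = 0.2881 m, θ = 148.4°: √(L² − r² sin²θ) = 0.28574 m.
v = −0.0702·7.51·0.52399·[1 + 0.0702·-0.85173/0.28574] = -0.21844 m/s.
|v| = 0.21844 m/s = 218.44 mm/s.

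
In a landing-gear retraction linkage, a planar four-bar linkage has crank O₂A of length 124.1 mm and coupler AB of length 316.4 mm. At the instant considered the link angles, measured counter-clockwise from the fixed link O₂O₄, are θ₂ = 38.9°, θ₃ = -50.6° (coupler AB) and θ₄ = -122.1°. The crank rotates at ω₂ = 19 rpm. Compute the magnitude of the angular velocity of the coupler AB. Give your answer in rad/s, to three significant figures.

ω₂ = 1.99 rad/s (from 19 rpm).
Differentiating the loop-closure r₂e^{iθ₂}+r₃e^{iθ₃}=r₁+r₄e^{iθ₄} gives r₂ω₂e^{iθ₂}+r₃ω₃e^{iθ₃}=r₄ω₄e^{iθ₄}.
Eliminating the other unknown: ω₃ = r₂ω₂ sin(θ₄−θ₂) / [r₃ sin(θ₃−θ₄)].
Numerator sine = -0.32557; denominator sine = +0.94832.
Result = 0.1241·1.99·(-0.32557) / (0.3164·(+0.94832)) = -0.26792 rad/s; magnitude 0.26792 rad/s.

0.268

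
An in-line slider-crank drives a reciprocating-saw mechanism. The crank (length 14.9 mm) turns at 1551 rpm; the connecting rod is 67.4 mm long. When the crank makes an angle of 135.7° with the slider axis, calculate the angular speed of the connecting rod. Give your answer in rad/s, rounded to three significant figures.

ω = 162.4 rad/s (converted from 1551 rpm).
The rod makes angle φ with the slider axis where L sinφ = r sinθ; differentiating, L cosφ·φ̇ = r ω cosθ.
L cosφ = √(L² − r² sin²θ) = 0.066592 m.
|ω_rod| = r ω |cosθ| / √(L² − r² sin²θ) = 0.0149·162.4·0.71569/0.066592 = 26.01 rad/s.

26.0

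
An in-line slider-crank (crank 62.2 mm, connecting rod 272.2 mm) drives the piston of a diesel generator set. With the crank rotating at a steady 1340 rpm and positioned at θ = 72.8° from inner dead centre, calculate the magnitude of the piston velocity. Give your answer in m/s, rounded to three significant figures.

8.92

ω = 2π·1340/60 = 140.3 rad/s
For an in-line slider-crank, x = r cosθ + √(L² − r² sin²θ), so v = −rω sinθ·[1 + r cosθ/√(L² − r² sin²θ)].
With r = 0.0622 m, L = 0.2722 m, θ = 72.8°: √(L² − r² sin²θ) = 0.26564 m.
v = −0.0622·140.3·0.95528·[1 + 0.0622·0.29571/0.26564] = -8.9152 m/s.
|v| = 8.9152 m/s.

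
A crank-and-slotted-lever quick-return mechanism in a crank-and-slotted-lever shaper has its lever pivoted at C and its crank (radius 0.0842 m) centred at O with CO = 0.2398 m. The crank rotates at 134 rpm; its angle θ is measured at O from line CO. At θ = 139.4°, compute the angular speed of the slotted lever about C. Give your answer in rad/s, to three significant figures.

3.41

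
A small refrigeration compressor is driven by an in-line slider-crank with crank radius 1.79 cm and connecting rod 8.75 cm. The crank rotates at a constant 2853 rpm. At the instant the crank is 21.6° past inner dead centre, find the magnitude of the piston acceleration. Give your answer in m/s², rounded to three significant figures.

ω = 2π·2853/60 = 298.8 rad/s
x(θ) = r cosθ + √(L² − r² sin²θ); with ω constant, a = ω²·d²x/dθ².
d²x/dθ² = −r cosθ − r²(cos2θ)/√u − r⁴ sin²2θ/(4u^{3/2}),  u = L² − r² sin²θ = 0.00761283 m².
Substituting r = 0.0179 m, L = 0.0875 m, θ = 21.6°: d²x/dθ² = -0.019338 m.
a = ω²·d²x/dθ² = (298.8)²·(-0.019338) = -1726.1 m/s²;  |a| = 1726.1 m/s².

1730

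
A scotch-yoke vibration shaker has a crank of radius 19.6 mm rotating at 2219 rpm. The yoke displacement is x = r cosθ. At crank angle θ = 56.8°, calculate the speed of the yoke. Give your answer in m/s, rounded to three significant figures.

ω = 232.4 rad/s (from 2219 rpm).
x = r cosθ ⇒ ẋ = −rω sinθ.
|v| = rω|sinθ| = 0.0196·232.4·|sin 56.8°| = 3.8111 m/s.

3.81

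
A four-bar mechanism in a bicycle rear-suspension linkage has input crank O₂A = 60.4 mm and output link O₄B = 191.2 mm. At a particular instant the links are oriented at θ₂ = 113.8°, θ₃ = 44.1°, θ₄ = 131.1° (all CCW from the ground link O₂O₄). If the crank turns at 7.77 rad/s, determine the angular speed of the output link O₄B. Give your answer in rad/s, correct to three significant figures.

2.31

ω₂ = 7.77 rad/s
Differentiating the loop-closure r₂e^{iθ₂}+r₃e^{iθ₃}=r₁+r₄e^{iθ₄} gives r₂ω₂e^{iθ₂}+r₃ω₃e^{iθ₃}=r₄ω₄e^{iθ₄}.
Eliminating the other unknown: ω₄ = r₂ω₂ sin(θ₂−θ₃) / [r₄ sin(θ₄−θ₃)].
Numerator sine = +0.93789; denominator sine = +0.99863.
Result = 0.0604·7.77·(+0.93789) / (0.1912·(+0.99863)) = +2.3052 rad/s; magnitude 2.3052 rad/s.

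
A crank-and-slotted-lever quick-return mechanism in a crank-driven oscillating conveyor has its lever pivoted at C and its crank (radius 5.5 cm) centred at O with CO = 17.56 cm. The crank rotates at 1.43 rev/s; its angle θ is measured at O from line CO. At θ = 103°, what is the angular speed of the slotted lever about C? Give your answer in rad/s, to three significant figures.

ω = 8.985 rad/s (from 1.43 rev/s).
Crank pin A relative to C: A = (d + r cosθ, r sinθ); lever angle φ = atan2(r sinθ, d + r cosθ).
Differentiating tanφ: φ̇ = rω(d cosθ + r)/(d² + r² + 2dr cosθ).
d² + r² + 2dr cosθ = |CA|² = 0.0295152 m²;  d cosθ + r = +0.015499 m.
|ω_lever| = |0.055·8.985·+0.015499| / 0.0295152 = 0.25949 rad/s.

0.259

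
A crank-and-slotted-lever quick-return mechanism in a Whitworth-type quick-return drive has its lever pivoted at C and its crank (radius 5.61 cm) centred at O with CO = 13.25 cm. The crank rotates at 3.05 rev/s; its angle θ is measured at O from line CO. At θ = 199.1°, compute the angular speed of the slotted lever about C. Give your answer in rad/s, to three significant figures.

11.2

ω = 19.16 rad/s (from 3.05 rev/s).
Crank pin A relative to C: A = (d + r cosθ, r sinθ); lever angle φ = atan2(r sinθ, d + r cosθ).
Differentiating tanφ: φ̇ = rω(d cosθ + r)/(d² + r² + 2dr cosθ).
d² + r² + 2dr cosθ = |CA|² = 0.00665538 m²;  d cosθ + r = -0.069106 m.
|ω_lever| = |0.0561·19.16·-0.069106| / 0.00665538 = 11.163 rad/s.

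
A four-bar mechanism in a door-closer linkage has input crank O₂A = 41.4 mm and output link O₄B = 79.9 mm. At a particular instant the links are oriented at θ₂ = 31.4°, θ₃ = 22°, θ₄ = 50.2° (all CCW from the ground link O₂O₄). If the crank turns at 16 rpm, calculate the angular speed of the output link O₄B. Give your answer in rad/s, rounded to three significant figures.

ω₂ = 1.676 rad/s (from 16 rpm).
Differentiating the loop-closure r₂e^{iθ₂}+r₃e^{iθ₃}=r₁+r₄e^{iθ₄} gives r₂ω₂e^{iθ₂}+r₃ω₃e^{iθ₃}=r₄ω₄e^{iθ₄}.
Eliminating the other unknown: ω₄ = r₂ω₂ sin(θ₂−θ₃) / [r₄ sin(θ₄−θ₃)].
Numerator sine = +0.16333; denominator sine = +0.47255.
Result = 0.0414·1.676·(+0.16333) / (0.0799·(+0.47255)) = +0.30006 rad/s; magnitude 0.30006 rad/s.

0.300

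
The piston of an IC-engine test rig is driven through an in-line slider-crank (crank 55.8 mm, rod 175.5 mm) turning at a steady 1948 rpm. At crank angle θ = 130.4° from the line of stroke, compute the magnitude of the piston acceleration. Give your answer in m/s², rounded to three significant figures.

1610

ω = 2π·1948/60 = 204 rad/s
x(θ) = r cosθ + √(L² − r² sin²θ); with ω constant, a = ω²·d²x/dθ².
d²x/dθ² = −r cosθ − r²(cos2θ)/√u − r⁴ sin²2θ/(4u^{3/2}),  u = L² − r² sin²θ = 0.0289945 m².
Substituting r = 0.0558 m, L = 0.1755 m, θ = 130.4°: d²x/dθ² = +0.03861 m.
a = ω²·d²x/dθ² = (204)²·(+0.03861) = +1606.7 m/s²;  |a| = 1606.7 m/s².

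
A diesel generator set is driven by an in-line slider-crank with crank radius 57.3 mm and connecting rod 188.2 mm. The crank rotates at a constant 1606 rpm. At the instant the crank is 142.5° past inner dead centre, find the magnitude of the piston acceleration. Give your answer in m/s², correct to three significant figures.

1140

ω = 2π·1606/60 = 168.2 rad/s
x(θ) = r cosθ + √(L² − r² sin²θ); with ω constant, a = ω²·d²x/dθ².
d²x/dθ² = −r cosθ − r²(cos2θ)/√u − r⁴ sin²2θ/(4u^{3/2}),  u = L² − r² sin²θ = 0.0342025 m².
Substituting r = 0.0573 m, L = 0.1882 m, θ = 142.5°: d²x/dθ² = +0.040467 m.
a = ω²·d²x/dθ² = (168.2)²·(+0.040467) = +1144.6 m/s²;  |a| = 1144.6 m/s².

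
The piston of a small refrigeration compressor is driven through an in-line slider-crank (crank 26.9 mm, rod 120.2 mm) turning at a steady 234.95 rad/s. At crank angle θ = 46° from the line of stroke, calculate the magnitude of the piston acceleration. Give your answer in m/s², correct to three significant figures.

1020

ω = 234.9 rad/s
x(θ) = r cosθ + √(L² − r² sin²θ); with ω constant, a = ω²·d²x/dθ².
d²x/dθ² = −r cosθ − r²(cos2θ)/√u − r⁴ sin²2θ/(4u^{3/2}),  u = L² − r² sin²θ = 0.0140736 m².
Substituting r = 0.0269 m, L = 0.1202 m, θ = 46°: d²x/dθ² = -0.018552 m.
a = ω²·d²x/dθ² = (234.9)²·(-0.018552) = -1024.1 m/s²;  |a| = 1024.1 m/s².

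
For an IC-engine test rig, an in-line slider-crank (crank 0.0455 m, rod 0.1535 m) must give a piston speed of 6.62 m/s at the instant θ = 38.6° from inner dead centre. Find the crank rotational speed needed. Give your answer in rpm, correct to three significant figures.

1800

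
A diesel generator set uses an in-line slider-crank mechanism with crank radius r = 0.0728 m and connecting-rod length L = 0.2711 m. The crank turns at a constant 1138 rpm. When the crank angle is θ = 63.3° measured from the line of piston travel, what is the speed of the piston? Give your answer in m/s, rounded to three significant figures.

8.71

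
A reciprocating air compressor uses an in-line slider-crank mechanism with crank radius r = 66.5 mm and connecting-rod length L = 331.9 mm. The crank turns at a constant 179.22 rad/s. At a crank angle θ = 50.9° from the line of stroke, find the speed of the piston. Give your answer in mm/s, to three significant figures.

ω = 179.2 rad/s
For an in-line slider-crank, x = r cosθ + √(L² − r² sin²θ), so v = −rω sinθ·[1 + r cosθ/√(L² − r² sin²θ)].
With r = 0.0665 m, L = 0.3319 m, θ = 50.9°: √(L² − r² sin²θ) = 0.32786 m.
v = −0.0665·179.2·0.77605·[1 + 0.0665·0.63068/0.32786] = -10.432 m/s.
|v| = 10.432 m/s = 10432 mm/s.

10400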